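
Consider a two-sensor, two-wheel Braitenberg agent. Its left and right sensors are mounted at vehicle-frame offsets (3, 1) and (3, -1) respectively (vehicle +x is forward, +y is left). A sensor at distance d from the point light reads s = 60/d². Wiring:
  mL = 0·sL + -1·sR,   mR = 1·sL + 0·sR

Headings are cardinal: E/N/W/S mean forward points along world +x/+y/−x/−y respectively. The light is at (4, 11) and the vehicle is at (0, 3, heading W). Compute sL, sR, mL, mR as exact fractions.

left sensor world pos  = (-3, 2); dL² = 130
right sensor world pos = (-3, 4); dR² = 98
sL = 60/130 = 6/13
sR = 60/98 = 30/49
mL = 0·sL + -1·sR = -30/49
mR = 1·sL + 0·sR = 6/13

6/13 30/49 -30/49 6/13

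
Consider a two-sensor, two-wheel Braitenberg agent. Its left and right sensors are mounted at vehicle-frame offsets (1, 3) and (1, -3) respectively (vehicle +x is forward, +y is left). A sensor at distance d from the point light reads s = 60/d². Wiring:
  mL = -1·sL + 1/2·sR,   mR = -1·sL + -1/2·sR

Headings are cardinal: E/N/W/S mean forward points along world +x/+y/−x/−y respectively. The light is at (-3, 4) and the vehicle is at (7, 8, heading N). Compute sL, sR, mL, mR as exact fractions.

30/37 30/97 -2355/3589 -3465/3589

left sensor world pos  = (4, 9); dL² = 74
right sensor world pos = (10, 9); dR² = 194
sL = 60/74 = 30/37
sR = 60/194 = 30/97
mL = -1·sL + 1/2·sR = -2355/3589
mR = -1·sL + -1/2·sR = -3465/3589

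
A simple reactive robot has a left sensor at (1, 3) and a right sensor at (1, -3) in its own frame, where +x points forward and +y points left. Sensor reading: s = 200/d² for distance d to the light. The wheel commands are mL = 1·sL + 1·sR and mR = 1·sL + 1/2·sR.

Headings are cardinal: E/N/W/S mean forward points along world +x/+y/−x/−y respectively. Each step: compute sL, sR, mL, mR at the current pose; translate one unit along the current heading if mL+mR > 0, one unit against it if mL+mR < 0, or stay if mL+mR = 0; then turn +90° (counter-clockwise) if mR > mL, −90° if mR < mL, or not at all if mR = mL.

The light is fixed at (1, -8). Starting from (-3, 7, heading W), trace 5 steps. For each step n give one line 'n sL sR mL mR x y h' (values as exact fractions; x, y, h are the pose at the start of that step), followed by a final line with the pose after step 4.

0 200/169 200/349 103600/58981 86700/58981 -3 7 W
1 5/8 10/13 145/104 105/104 -4 7 N
2 200/377 40/37 22480/13949 14940/13949 -4 8 E
3 100/113 100/137 25000/15481 19350/15481 -3 8 S
4 200/169 200/349 103600/58981 86700/58981 -3 7 W
final -4 7 N

n=0: pose=(-3,7,W); sL=200/169, sR=200/349; mL=103600/58981, mR=86700/58981; mL+mR=190300/58981 → advance +1; mR−mL=-100/349 → turn -1·90°
n=1: pose=(-4,7,N); sL=5/8, sR=10/13; mL=145/104, mR=105/104; mL+mR=125/52 → advance +1; mR−mL=-5/13 → turn -1·90°
n=2: pose=(-4,8,E); sL=200/377, sR=40/37; mL=22480/13949, mR=14940/13949; mL+mR=37420/13949 → advance +1; mR−mL=-20/37 → turn -1·90°
n=3: pose=(-3,8,S); sL=100/113, sR=100/137; mL=25000/15481, mR=19350/15481; mL+mR=44350/15481 → advance +1; mR−mL=-50/137 → turn -1·90°
n=4: pose=(-3,7,W); sL=200/169, sR=200/349; mL=103600/58981, mR=86700/58981; mL+mR=190300/58981 → advance +1; mR−mL=-100/349 → turn -1·90°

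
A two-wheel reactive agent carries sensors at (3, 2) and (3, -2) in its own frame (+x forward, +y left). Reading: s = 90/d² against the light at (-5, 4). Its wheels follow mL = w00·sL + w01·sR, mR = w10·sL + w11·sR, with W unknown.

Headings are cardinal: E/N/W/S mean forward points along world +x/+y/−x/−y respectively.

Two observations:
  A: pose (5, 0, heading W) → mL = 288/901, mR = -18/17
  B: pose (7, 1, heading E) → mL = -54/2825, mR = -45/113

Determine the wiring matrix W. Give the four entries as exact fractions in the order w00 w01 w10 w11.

-1/2 1/2 -1 0

obs A: pose=(5,0,W) → sL=18/17, sR=90/53, mL=288/901, mR=-18/17
obs B: pose=(7,1,E) → sL=45/113, sR=9/25, mL=-54/2825, mR=-45/113
sensor matrix S = [[18/17, 90/53], [45/113, 9/25]]; det S = -751032/2545325
solve [mL_A; mL_B] = S·[w00; w01] and [mR_A; mR_B] = S·[w10; w11]:
  w00 = -1/2, w01 = 1/2, w10 = -1, w11 = 0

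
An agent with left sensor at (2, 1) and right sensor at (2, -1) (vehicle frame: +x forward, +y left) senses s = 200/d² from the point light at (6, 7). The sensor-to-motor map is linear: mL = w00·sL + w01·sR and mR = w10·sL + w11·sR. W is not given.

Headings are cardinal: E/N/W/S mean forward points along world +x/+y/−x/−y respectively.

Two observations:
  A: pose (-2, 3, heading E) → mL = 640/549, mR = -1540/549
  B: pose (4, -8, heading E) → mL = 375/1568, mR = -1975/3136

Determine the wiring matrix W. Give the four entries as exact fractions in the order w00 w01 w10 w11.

1 -1 -1 1/2

obs A: pose=(-2,3,E) → sL=40/9, sR=200/61, mL=640/549, mR=-1540/549
obs B: pose=(4,-8,E) → sL=50/49, sR=25/32, mL=375/1568, mR=-1975/3136
sensor matrix S = [[40/9, 200/61], [50/49, 25/32]]; det S = 13625/107604
solve [mL_A; mL_B] = S·[w00; w01] and [mR_A; mR_B] = S·[w10; w11]:
  w00 = 1, w01 = -1, w10 = -1, w11 = 1/2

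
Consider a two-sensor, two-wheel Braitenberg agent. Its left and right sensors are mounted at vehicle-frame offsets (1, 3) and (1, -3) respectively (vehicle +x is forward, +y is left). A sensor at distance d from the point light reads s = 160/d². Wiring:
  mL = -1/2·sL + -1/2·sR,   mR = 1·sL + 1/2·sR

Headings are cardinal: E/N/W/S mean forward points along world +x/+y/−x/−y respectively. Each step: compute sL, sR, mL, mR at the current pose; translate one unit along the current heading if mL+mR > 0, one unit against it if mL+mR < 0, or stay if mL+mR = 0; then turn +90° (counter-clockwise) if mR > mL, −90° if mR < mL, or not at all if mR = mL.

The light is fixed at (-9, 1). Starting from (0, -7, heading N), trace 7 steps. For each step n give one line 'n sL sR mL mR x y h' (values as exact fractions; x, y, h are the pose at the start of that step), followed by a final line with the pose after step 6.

n=0: pose=(0,-7,N); sL=32/17, sR=160/193; mL=-4448/3281, mR=7536/3281; mL+mR=16/17 → advance +1; mR−mL=11984/3281 → turn +1·90°
n=1: pose=(0,-6,W); sL=40/41, sR=2; mL=-61/41, mR=81/41; mL+mR=20/41 → advance +1; mR−mL=142/41 → turn +1·90°
n=2: pose=(-1,-6,S); sL=32/37, sR=160/89; mL=-4384/3293, mR=5808/3293; mL+mR=16/37 → advance +1; mR−mL=10192/3293 → turn +1·90°
n=3: pose=(-1,-7,E); sL=80/53, sR=80/101; mL=-6160/5353, mR=10200/5353; mL+mR=40/53 → advance +1; mR−mL=16360/5353 → turn +1·90°
n=4: pose=(0,-7,N); sL=32/17, sR=160/193; mL=-4448/3281, mR=7536/3281; mL+mR=16/17 → advance +1; mR−mL=11984/3281 → turn +1·90°
n=5: pose=(0,-6,W); sL=40/41, sR=2; mL=-61/41, mR=81/41; mL+mR=20/41 → advance +1; mR−mL=142/41 → turn +1·90°
n=6: pose=(-1,-6,S); sL=32/37, sR=160/89; mL=-4384/3293, mR=5808/3293; mL+mR=16/37 → advance +1; mR−mL=10192/3293 → turn +1·90°

0 32/17 160/193 -4448/3281 7536/3281 0 -7 N
1 40/41 2 -61/41 81/41 0 -6 W
2 32/37 160/89 -4384/3293 5808/3293 -1 -6 S
3 80/53 80/101 -6160/5353 10200/5353 -1 -7 E
4 32/17 160/193 -4448/3281 7536/3281 0 -7 N
5 40/41 2 -61/41 81/41 0 -6 W
6 32/37 160/89 -4384/3293 5808/3293 -1 -6 S
final -1 -7 E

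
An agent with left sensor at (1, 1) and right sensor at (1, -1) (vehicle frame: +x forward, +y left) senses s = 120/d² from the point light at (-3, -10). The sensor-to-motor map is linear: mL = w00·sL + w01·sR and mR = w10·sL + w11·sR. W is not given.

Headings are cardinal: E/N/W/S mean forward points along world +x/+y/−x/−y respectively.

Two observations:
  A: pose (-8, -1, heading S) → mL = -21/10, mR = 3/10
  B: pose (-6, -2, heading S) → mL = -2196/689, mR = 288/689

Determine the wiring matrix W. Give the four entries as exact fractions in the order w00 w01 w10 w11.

obs A: pose=(-8,-1,S) → sL=3/2, sR=6/5, mL=-21/10, mR=3/10
obs B: pose=(-6,-2,S) → sL=120/53, sR=24/13, mL=-2196/689, mR=288/689
sensor matrix S = [[3/2, 6/5], [120/53, 24/13]]; det S = 36/689
solve [mL_A; mL_B] = S·[w00; w01] and [mR_A; mR_B] = S·[w10; w11]:
  w00 = -1, w01 = -1/2, w10 = 1, w11 = -1

-1 -1/2 1 -1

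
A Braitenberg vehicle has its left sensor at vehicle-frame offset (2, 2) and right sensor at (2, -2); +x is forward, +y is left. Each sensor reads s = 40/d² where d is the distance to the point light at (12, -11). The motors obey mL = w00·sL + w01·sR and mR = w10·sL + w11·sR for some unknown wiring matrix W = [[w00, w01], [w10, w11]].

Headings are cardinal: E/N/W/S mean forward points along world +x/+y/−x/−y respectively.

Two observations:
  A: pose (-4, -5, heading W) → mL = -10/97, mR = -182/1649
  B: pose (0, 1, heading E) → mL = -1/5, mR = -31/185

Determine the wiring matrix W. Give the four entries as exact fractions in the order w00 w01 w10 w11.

0 -1 -1/2 -1/2

obs A: pose=(-4,-5,W) → sL=2/17, sR=10/97, mL=-10/97, mR=-182/1649
obs B: pose=(0,1,E) → sL=5/37, sR=1/5, mL=-1/5, mR=-31/185
sensor matrix S = [[2/17, 10/97], [5/37, 1/5]]; det S = 2928/305065
solve [mL_A; mL_B] = S·[w00; w01] and [mR_A; mR_B] = S·[w10; w11]:
  w00 = 0, w01 = -1, w10 = -1/2, w11 = -1/2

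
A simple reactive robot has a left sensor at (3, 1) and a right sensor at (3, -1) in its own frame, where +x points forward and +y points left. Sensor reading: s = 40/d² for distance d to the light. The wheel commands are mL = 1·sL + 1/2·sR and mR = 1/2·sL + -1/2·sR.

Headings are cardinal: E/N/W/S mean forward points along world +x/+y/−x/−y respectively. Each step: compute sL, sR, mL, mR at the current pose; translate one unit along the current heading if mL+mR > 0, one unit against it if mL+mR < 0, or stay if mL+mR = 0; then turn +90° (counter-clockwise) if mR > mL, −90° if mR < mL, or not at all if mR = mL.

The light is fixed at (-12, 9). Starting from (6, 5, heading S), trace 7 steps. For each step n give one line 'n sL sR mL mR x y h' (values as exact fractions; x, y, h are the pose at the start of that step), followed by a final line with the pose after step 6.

0 4/41 20/169 1086/6929 -72/6929 6 5 S
1 40/261 40/241 14860/62901 -400/62901 6 4 W
2 2/13 5/41 229/1066 17/1066 5 4 N
3 40/409 8/85 5036/34765 64/34765 5 5 E
4 4/41 20/169 1086/6929 -72/6929 6 5 S
5 40/261 40/241 14860/62901 -400/62901 6 4 W
6 2/13 5/41 229/1066 17/1066 5 4 N
final 5 5 E

n=0: pose=(6,5,S); sL=4/41, sR=20/169; mL=1086/6929, mR=-72/6929; mL+mR=6/41 → advance +1; mR−mL=-1158/6929 → turn -1·90°
n=1: pose=(6,4,W); sL=40/261, sR=40/241; mL=14860/62901, mR=-400/62901; mL+mR=20/87 → advance +1; mR−mL=-15260/62901 → turn -1·90°
n=2: pose=(5,4,N); sL=2/13, sR=5/41; mL=229/1066, mR=17/1066; mL+mR=3/13 → advance +1; mR−mL=-106/533 → turn -1·90°
n=3: pose=(5,5,E); sL=40/409, sR=8/85; mL=5036/34765, mR=64/34765; mL+mR=60/409 → advance +1; mR−mL=-4972/34765 → turn -1·90°
n=4: pose=(6,5,S); sL=4/41, sR=20/169; mL=1086/6929, mR=-72/6929; mL+mR=6/41 → advance +1; mR−mL=-1158/6929 → turn -1·90°
n=5: pose=(6,4,W); sL=40/261, sR=40/241; mL=14860/62901, mR=-400/62901; mL+mR=20/87 → advance +1; mR−mL=-15260/62901 → turn -1·90°
n=6: pose=(5,4,N); sL=2/13, sR=5/41; mL=229/1066, mR=17/1066; mL+mR=3/13 → advance +1; mR−mL=-106/533 → turn -1·90°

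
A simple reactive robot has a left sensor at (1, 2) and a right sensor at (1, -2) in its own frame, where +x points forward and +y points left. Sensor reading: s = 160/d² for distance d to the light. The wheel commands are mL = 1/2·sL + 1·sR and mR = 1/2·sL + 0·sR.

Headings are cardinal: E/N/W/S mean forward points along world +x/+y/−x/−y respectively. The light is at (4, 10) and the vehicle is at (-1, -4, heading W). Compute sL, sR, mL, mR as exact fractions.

40/73 8/9 764/657 20/73

left sensor world pos  = (-2, -6); dL² = 292
right sensor world pos = (-2, -2); dR² = 180
sL = 160/292 = 40/73
sR = 160/180 = 8/9
mL = 1/2·sL + 1·sR = 764/657
mR = 1/2·sL + 0·sR = 20/73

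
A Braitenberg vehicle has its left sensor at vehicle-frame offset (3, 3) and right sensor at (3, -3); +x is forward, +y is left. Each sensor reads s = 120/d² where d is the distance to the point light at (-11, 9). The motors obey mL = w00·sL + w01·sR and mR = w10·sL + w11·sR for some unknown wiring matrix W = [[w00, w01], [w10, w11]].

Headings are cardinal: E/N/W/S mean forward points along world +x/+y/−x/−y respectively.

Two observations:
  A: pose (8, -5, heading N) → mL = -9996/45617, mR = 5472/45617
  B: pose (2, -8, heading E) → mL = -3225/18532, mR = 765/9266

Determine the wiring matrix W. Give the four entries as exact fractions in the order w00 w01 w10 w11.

obs A: pose=(8,-5,N) → sL=120/377, sR=24/121, mL=-9996/45617, mR=5472/45617
obs B: pose=(2,-8,E) → sL=30/113, sR=15/82, mL=-3225/18532, mR=765/9266
sensor matrix S = [[120/377, 24/121], [30/113, 15/82]]; det S = 1176660/211343561
solve [mL_A; mL_B] = S·[w00; w01] and [mR_A; mR_B] = S·[w10; w11]:
  w00 = -1, w01 = 1/2, w10 = 1, w11 = -1

-1 1/2 1 -1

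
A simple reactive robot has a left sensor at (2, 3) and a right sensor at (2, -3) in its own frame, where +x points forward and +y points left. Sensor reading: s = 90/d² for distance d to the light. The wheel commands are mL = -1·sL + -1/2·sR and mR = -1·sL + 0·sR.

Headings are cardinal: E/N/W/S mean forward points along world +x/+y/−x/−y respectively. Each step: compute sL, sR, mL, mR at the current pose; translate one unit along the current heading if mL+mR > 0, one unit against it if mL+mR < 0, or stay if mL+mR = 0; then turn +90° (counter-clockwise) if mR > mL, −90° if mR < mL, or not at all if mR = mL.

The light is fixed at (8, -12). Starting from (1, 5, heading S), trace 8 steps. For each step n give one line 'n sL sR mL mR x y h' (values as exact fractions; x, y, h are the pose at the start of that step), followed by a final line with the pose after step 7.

n=0: pose=(1,5,S); sL=90/241, sR=18/65; mL=-8019/15665, mR=-90/241; mL+mR=-13869/15665 → advance -1; mR−mL=9/65 → turn +1·90°
n=1: pose=(1,6,E); sL=45/233, sR=9/25; mL=-4347/11650, mR=-45/233; mL+mR=-6597/11650 → advance -1; mR−mL=9/50 → turn +1·90°
n=2: pose=(0,6,N); sL=90/521, sR=18/85; mL=-12339/44285, mR=-90/521; mL+mR=-19989/44285 → advance -1; mR−mL=9/85 → turn +1·90°
n=3: pose=(0,5,W); sL=45/148, sR=9/50; mL=-729/1850, mR=-45/148; mL+mR=-2583/3700 → advance -1; mR−mL=9/100 → turn +1·90°
n=4: pose=(1,5,S); sL=90/241, sR=18/65; mL=-8019/15665, mR=-90/241; mL+mR=-13869/15665 → advance -1; mR−mL=9/65 → turn +1·90°
n=5: pose=(1,6,E); sL=45/233, sR=9/25; mL=-4347/11650, mR=-45/233; mL+mR=-6597/11650 → advance -1; mR−mL=9/50 → turn +1·90°
n=6: pose=(0,6,N); sL=90/521, sR=18/85; mL=-12339/44285, mR=-90/521; mL+mR=-19989/44285 → advance -1; mR−mL=9/85 → turn +1·90°
n=7: pose=(0,5,W); sL=45/148, sR=9/50; mL=-729/1850, mR=-45/148; mL+mR=-2583/3700 → advance -1; mR−mL=9/100 → turn +1·90°

0 90/241 18/65 -8019/15665 -90/241 1 5 S
1 45/233 9/25 -4347/11650 -45/233 1 6 E
2 90/521 18/85 -12339/44285 -90/521 0 6 N
3 45/148 9/50 -729/1850 -45/148 0 5 W
4 90/241 18/65 -8019/15665 -90/241 1 5 S
5 45/233 9/25 -4347/11650 -45/233 1 6 E
6 90/521 18/85 -12339/44285 -90/521 0 6 N
7 45/148 9/50 -729/1850 -45/148 0 5 W
final 1 5 S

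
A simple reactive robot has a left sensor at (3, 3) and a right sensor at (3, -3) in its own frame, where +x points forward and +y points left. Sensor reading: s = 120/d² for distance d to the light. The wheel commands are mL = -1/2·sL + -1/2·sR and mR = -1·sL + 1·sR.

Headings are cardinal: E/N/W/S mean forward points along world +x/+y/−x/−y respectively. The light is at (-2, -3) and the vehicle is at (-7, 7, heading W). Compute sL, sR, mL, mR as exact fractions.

120/113 120/233 -20760/26329 -14400/26329

left sensor world pos  = (-10, 4); dL² = 113
right sensor world pos = (-10, 10); dR² = 233
sL = 120/113 = 120/113
sR = 120/233 = 120/233
mL = -1/2·sL + -1/2·sR = -20760/26329
mR = -1·sL + 1·sR = -14400/26329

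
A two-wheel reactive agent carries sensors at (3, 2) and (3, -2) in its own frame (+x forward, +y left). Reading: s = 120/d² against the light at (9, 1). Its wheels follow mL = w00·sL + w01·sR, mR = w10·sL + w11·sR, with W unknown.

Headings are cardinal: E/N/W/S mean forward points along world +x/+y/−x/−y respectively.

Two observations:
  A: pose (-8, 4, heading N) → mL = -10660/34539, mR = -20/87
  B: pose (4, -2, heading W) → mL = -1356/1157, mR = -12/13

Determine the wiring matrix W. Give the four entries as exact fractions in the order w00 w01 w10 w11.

1/2 -1 0 -1/2

obs A: pose=(-8,4,N) → sL=120/397, sR=40/87, mL=-10660/34539, mR=-20/87
obs B: pose=(4,-2,W) → sL=120/89, sR=24/13, mL=-1356/1157, mR=-12/13
sensor matrix S = [[120/397, 40/87], [120/89, 24/13]]; det S = -824320/13320541
solve [mL_A; mL_B] = S·[w00; w01] and [mR_A; mR_B] = S·[w10; w11]:
  w00 = 1/2, w01 = -1, w10 = 0, w11 = -1/2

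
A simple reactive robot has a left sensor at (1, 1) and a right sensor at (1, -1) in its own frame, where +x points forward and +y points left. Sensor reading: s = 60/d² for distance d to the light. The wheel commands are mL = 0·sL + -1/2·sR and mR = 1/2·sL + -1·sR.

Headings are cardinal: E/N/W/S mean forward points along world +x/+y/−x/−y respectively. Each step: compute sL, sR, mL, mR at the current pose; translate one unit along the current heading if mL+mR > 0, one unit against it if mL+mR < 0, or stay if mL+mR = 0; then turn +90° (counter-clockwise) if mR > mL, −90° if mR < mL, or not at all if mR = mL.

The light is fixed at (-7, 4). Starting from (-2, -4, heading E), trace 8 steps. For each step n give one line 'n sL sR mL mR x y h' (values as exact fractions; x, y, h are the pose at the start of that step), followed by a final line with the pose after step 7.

n=0: pose=(-2,-4,E); sL=12/17, sR=20/39; mL=-10/39, mR=-106/663; mL+mR=-92/221 → advance -1; mR−mL=64/663 → turn +1·90°
n=1: pose=(-3,-4,N); sL=30/29, sR=30/37; mL=-15/37, mR=-315/1073; mL+mR=-750/1073 → advance -1; mR−mL=120/1073 → turn +1·90°
n=2: pose=(-3,-5,W); sL=60/109, sR=60/73; mL=-30/73, mR=-4350/7957; mL+mR=-7620/7957 → advance -1; mR−mL=-1080/7957 → turn -1·90°
n=3: pose=(-2,-5,N); sL=3/4, sR=3/5; mL=-3/10, mR=-9/40; mL+mR=-21/40 → advance -1; mR−mL=3/40 → turn +1·90°
n=4: pose=(-2,-6,W); sL=60/137, sR=60/97; mL=-30/97, mR=-5310/13289; mL+mR=-9420/13289 → advance -1; mR−mL=-1200/13289 → turn -1·90°
n=5: pose=(-1,-6,N); sL=30/53, sR=6/13; mL=-3/13, mR=-123/689; mL+mR=-282/689 → advance -1; mR−mL=36/689 → turn +1·90°
n=6: pose=(-1,-7,W); sL=60/169, sR=12/25; mL=-6/25, mR=-1278/4225; mL+mR=-2292/4225 → advance -1; mR−mL=-264/4225 → turn -1·90°
n=7: pose=(0,-7,N); sL=15/34, sR=15/41; mL=-15/82, mR=-405/2788; mL+mR=-915/2788 → advance -1; mR−mL=105/2788 → turn +1·90°

0 12/17 20/39 -10/39 -106/663 -2 -4 E
1 30/29 30/37 -15/37 -315/1073 -3 -4 N
2 60/109 60/73 -30/73 -4350/7957 -3 -5 W
3 3/4 3/5 -3/10 -9/40 -2 -5 N
4 60/137 60/97 -30/97 -5310/13289 -2 -6 W
5 30/53 6/13 -3/13 -123/689 -1 -6 N
6 60/169 12/25 -6/25 -1278/4225 -1 -7 W
7 15/34 15/41 -15/82 -405/2788 0 -7 N
final 0 -8 W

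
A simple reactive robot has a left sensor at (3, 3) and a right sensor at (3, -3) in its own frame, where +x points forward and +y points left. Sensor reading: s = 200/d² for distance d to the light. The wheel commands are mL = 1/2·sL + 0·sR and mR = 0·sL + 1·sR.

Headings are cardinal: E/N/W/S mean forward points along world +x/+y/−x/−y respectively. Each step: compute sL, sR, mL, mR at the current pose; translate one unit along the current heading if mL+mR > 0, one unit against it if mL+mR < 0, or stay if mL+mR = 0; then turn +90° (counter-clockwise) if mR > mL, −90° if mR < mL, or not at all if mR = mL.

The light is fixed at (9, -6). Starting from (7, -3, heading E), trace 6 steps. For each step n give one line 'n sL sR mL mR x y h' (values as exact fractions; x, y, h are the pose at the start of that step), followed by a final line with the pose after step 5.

n=0: pose=(7,-3,E); sL=200/37, sR=200; mL=100/37, mR=200; mL+mR=7500/37 → advance +1; mR−mL=7300/37 → turn +1·90°
n=1: pose=(8,-3,N); sL=50/13, sR=5; mL=25/13, mR=5; mL+mR=90/13 → advance +1; mR−mL=40/13 → turn +1·90°
n=2: pose=(8,-2,W); sL=200/17, sR=40/13; mL=100/17, mR=40/13; mL+mR=1980/221 → advance +1; mR−mL=-620/221 → turn -1·90°
n=3: pose=(7,-2,N); sL=100/37, sR=4; mL=50/37, mR=4; mL+mR=198/37 → advance +1; mR−mL=98/37 → turn +1·90°
n=4: pose=(7,-1,W); sL=200/29, sR=200/89; mL=100/29, mR=200/89; mL+mR=14700/2581 → advance +1; mR−mL=-3100/2581 → turn -1·90°
n=5: pose=(6,-1,N); sL=2, sR=25/8; mL=1, mR=25/8; mL+mR=33/8 → advance +1; mR−mL=17/8 → turn +1·90°

0 200/37 200 100/37 200 7 -3 E
1 50/13 5 25/13 5 8 -3 N
2 200/17 40/13 100/17 40/13 8 -2 W
3 100/37 4 50/37 4 7 -2 N
4 200/29 200/89 100/29 200/89 7 -1 W
5 2 25/8 1 25/8 6 -1 N
final 6 0 W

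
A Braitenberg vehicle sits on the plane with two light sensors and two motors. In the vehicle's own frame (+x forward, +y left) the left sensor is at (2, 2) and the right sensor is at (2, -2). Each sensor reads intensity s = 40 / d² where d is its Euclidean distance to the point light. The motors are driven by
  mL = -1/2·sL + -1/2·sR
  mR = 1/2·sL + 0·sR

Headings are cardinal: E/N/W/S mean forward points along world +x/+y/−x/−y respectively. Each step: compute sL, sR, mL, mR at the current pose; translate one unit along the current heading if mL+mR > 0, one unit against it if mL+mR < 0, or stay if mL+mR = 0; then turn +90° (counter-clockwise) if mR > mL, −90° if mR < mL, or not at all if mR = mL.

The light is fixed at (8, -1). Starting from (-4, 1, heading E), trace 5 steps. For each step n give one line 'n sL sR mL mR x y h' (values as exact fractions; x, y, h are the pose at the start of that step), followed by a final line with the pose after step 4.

0 10/29 2/5 -54/145 5/29 -4 1 E
1 40/241 40/137 -7560/33017 20/241 -5 1 N
2 20/113 20/117 -2300/13221 10/113 -5 0 W
3 40/101 40/197 -5960/19897 20/101 -4 0 S
4 10/29 2/5 -54/145 5/29 -4 1 E
final -5 1 N

n=0: pose=(-4,1,E); sL=10/29, sR=2/5; mL=-54/145, mR=5/29; mL+mR=-1/5 → advance -1; mR−mL=79/145 → turn +1·90°
n=1: pose=(-5,1,N); sL=40/241, sR=40/137; mL=-7560/33017, mR=20/241; mL+mR=-20/137 → advance -1; mR−mL=10300/33017 → turn +1·90°
n=2: pose=(-5,0,W); sL=20/113, sR=20/117; mL=-2300/13221, mR=10/113; mL+mR=-10/117 → advance -1; mR−mL=3470/13221 → turn +1·90°
n=3: pose=(-4,0,S); sL=40/101, sR=40/197; mL=-5960/19897, mR=20/101; mL+mR=-20/197 → advance -1; mR−mL=9900/19897 → turn +1·90°
n=4: pose=(-4,1,E); sL=10/29, sR=2/5; mL=-54/145, mR=5/29; mL+mR=-1/5 → advance -1; mR−mL=79/145 → turn +1·90°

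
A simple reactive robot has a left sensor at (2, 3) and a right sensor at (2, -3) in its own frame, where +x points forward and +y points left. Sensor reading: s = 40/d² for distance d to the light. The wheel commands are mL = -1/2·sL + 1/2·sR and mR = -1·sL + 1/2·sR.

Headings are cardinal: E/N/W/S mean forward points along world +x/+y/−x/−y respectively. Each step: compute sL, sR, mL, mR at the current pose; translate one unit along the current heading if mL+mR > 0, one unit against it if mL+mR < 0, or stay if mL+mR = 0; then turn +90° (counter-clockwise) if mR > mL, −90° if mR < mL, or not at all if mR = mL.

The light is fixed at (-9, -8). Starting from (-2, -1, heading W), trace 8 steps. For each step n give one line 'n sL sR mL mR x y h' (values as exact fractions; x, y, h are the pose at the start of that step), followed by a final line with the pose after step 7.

0 40/41 8/25 -336/1025 -836/1025 -2 -1 W
1 20/53 20/101 -480/5353 -1490/5353 -1 -1 N
2 40/181 40/109 1440/19729 -740/19729 -1 -2 E
3 1/4 10/13 27/104 7/52 0 -2 S
4 40/53 40/113 -1200/5989 -3460/5989 0 -3 W
5 20/49 20/109 -600/5341 -1690/5341 1 -3 N
6 40/193 8/29 192/5597 -388/5597 1 -4 E
7 10/37 1 27/74 17/74 0 -4 S
final 0 -5 W

n=0: pose=(-2,-1,W); sL=40/41, sR=8/25; mL=-336/1025, mR=-836/1025; mL+mR=-1172/1025 → advance -1; mR−mL=-20/41 → turn -1·90°
n=1: pose=(-1,-1,N); sL=20/53, sR=20/101; mL=-480/5353, mR=-1490/5353; mL+mR=-1970/5353 → advance -1; mR−mL=-10/53 → turn -1·90°
n=2: pose=(-1,-2,E); sL=40/181, sR=40/109; mL=1440/19729, mR=-740/19729; mL+mR=700/19729 → advance +1; mR−mL=-20/181 → turn -1·90°
n=3: pose=(0,-2,S); sL=1/4, sR=10/13; mL=27/104, mR=7/52; mL+mR=41/104 → advance +1; mR−mL=-1/8 → turn -1·90°
n=4: pose=(0,-3,W); sL=40/53, sR=40/113; mL=-1200/5989, mR=-3460/5989; mL+mR=-4660/5989 → advance -1; mR−mL=-20/53 → turn -1·90°
n=5: pose=(1,-3,N); sL=20/49, sR=20/109; mL=-600/5341, mR=-1690/5341; mL+mR=-2290/5341 → advance -1; mR−mL=-10/49 → turn -1·90°
n=6: pose=(1,-4,E); sL=40/193, sR=8/29; mL=192/5597, mR=-388/5597; mL+mR=-196/5597 → advance -1; mR−mL=-20/193 → turn -1·90°
n=7: pose=(0,-4,S); sL=10/37, sR=1; mL=27/74, mR=17/74; mL+mR=22/37 → advance +1; mR−mL=-5/37 → turn -1·90°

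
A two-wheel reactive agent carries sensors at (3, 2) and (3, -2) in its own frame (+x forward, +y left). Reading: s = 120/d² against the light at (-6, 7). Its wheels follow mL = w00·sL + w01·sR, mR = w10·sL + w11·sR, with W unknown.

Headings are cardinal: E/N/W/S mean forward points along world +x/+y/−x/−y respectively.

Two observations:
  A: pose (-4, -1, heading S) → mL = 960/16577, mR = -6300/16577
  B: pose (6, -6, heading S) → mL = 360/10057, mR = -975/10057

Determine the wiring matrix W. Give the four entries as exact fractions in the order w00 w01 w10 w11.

-1/2 1/2 -1 1/2

obs A: pose=(-4,-1,S) → sL=120/137, sR=120/121, mL=960/16577, mR=-6300/16577
obs B: pose=(6,-6,S) → sL=30/113, sR=30/89, mL=360/10057, mR=-975/10057
sensor matrix S = [[120/137, 120/121], [30/113, 30/89]]; det S = 5328000/166714889
solve [mL_A; mL_B] = S·[w00; w01] and [mR_A; mR_B] = S·[w10; w11]:
  w00 = -1/2, w01 = 1/2, w10 = -1, w11 = 1/2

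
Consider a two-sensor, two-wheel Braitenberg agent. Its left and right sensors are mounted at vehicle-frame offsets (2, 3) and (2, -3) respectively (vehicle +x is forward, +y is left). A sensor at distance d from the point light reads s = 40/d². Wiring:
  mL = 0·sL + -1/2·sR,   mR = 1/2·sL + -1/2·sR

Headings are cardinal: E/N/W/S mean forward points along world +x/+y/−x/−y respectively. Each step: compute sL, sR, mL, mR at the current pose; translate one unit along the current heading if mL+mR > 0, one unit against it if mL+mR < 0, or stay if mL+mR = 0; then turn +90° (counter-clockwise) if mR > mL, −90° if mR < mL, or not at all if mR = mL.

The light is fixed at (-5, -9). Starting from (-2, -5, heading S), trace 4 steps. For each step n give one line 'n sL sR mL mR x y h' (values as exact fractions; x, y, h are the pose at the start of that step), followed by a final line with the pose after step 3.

0 1 10 -5 -9/2 -2 -5 S
1 40/89 40/29 -20/29 -1200/2581 -2 -4 E
2 4/5 20/37 -10/37 24/185 -3 -4 N
3 40 40/49 -20/49 960/49 -3 -5 W
final -4 -5 S

n=0: pose=(-2,-5,S); sL=1, sR=10; mL=-5, mR=-9/2; mL+mR=-19/2 → advance -1; mR−mL=1/2 → turn +1·90°
n=1: pose=(-2,-4,E); sL=40/89, sR=40/29; mL=-20/29, mR=-1200/2581; mL+mR=-2980/2581 → advance -1; mR−mL=20/89 → turn +1·90°
n=2: pose=(-3,-4,N); sL=4/5, sR=20/37; mL=-10/37, mR=24/185; mL+mR=-26/185 → advance -1; mR−mL=2/5 → turn +1·90°
n=3: pose=(-3,-5,W); sL=40, sR=40/49; mL=-20/49, mR=960/49; mL+mR=940/49 → advance +1; mR−mL=20 → turn +1·90°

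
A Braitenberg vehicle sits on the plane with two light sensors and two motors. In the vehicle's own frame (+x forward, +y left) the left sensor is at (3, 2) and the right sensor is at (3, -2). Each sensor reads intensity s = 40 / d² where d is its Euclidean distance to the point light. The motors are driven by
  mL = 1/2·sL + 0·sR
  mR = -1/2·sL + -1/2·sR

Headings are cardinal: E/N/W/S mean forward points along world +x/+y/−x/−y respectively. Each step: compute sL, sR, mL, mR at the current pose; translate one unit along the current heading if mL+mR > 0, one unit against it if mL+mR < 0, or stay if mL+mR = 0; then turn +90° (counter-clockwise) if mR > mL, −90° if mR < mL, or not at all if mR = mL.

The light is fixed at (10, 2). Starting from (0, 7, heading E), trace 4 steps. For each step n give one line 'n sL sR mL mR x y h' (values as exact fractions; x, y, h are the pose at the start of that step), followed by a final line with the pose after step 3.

n=0: pose=(0,7,E); sL=20/49, sR=20/29; mL=10/49, mR=-780/1421; mL+mR=-10/29 → advance -1; mR−mL=-1070/1421 → turn -1·90°
n=1: pose=(-1,7,S); sL=8/17, sR=40/173; mL=4/17, mR=-1032/2941; mL+mR=-20/173 → advance -1; mR−mL=-1724/2941 → turn -1·90°
n=2: pose=(-1,8,W); sL=10/53, sR=2/13; mL=5/53, mR=-118/689; mL+mR=-1/13 → advance -1; mR−mL=-183/689 → turn -1·90°
n=3: pose=(0,8,N); sL=8/45, sR=8/29; mL=4/45, mR=-296/1305; mL+mR=-4/29 → advance -1; mR−mL=-412/1305 → turn -1·90°

0 20/49 20/29 10/49 -780/1421 0 7 E
1 8/17 40/173 4/17 -1032/2941 -1 7 S
2 10/53 2/13 5/53 -118/689 -1 8 W
3 8/45 8/29 4/45 -296/1305 0 8 N
final 0 7 E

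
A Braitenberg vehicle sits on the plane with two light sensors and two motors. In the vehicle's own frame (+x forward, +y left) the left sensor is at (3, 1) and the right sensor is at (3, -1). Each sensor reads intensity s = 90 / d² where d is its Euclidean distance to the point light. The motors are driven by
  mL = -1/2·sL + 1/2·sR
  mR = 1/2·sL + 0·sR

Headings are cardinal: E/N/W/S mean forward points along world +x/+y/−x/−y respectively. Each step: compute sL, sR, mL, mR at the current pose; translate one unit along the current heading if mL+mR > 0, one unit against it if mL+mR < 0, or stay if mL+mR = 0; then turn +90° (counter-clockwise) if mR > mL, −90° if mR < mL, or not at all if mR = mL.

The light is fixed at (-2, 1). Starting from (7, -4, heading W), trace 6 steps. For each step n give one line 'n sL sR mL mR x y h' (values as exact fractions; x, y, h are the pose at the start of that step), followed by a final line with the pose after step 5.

0 5/4 45/26 25/104 5/8 7 -4 W
1 18/29 90/113 288/3277 9/29 6 -4 S
2 45/73 9/17 -54/1241 45/146 6 -5 E
3 90/73 90/109 -1620/7957 45/73 7 -5 N
4 5/4 45/26 25/104 5/8 7 -4 W
5 18/29 90/113 288/3277 9/29 6 -4 S
final 6 -5 E

n=0: pose=(7,-4,W); sL=5/4, sR=45/26; mL=25/104, mR=5/8; mL+mR=45/52 → advance +1; mR−mL=5/13 → turn +1·90°
n=1: pose=(6,-4,S); sL=18/29, sR=90/113; mL=288/3277, mR=9/29; mL+mR=45/113 → advance +1; mR−mL=729/3277 → turn +1·90°
n=2: pose=(6,-5,E); sL=45/73, sR=9/17; mL=-54/1241, mR=45/146; mL+mR=9/34 → advance +1; mR−mL=873/2482 → turn +1·90°
n=3: pose=(7,-5,N); sL=90/73, sR=90/109; mL=-1620/7957, mR=45/73; mL+mR=45/109 → advance +1; mR−mL=6525/7957 → turn +1·90°
n=4: pose=(7,-4,W); sL=5/4, sR=45/26; mL=25/104, mR=5/8; mL+mR=45/52 → advance +1; mR−mL=5/13 → turn +1·90°
n=5: pose=(6,-4,S); sL=18/29, sR=90/113; mL=288/3277, mR=9/29; mL+mR=45/113 → advance +1; mR−mL=729/3277 → turn +1·90°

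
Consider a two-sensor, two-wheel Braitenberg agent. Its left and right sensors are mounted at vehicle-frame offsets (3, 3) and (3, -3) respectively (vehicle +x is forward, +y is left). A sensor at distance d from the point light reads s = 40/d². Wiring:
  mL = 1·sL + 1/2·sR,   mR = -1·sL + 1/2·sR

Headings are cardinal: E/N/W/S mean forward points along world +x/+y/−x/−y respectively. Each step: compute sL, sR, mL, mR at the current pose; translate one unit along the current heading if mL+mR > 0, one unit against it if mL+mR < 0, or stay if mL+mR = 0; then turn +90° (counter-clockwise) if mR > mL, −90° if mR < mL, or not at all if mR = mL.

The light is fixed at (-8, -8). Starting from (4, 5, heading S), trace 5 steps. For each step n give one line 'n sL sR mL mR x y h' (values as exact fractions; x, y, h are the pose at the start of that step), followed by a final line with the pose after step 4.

0 8/65 40/181 2748/11765 -148/11765 4 5 S
1 20/81 20/153 430/1377 -250/1377 4 4 W
2 40/289 40/421 22620/121669 -11060/121669 3 4 N
3 10/113 5/37 1305/8362 -175/8362 3 5 E
4 8/65 40/181 2748/11765 -148/11765 4 5 S
final 4 4 W

n=0: pose=(4,5,S); sL=8/65, sR=40/181; mL=2748/11765, mR=-148/11765; mL+mR=40/181 → advance +1; mR−mL=-16/65 → turn -1·90°
n=1: pose=(4,4,W); sL=20/81, sR=20/153; mL=430/1377, mR=-250/1377; mL+mR=20/153 → advance +1; mR−mL=-40/81 → turn -1·90°
n=2: pose=(3,4,N); sL=40/289, sR=40/421; mL=22620/121669, mR=-11060/121669; mL+mR=40/421 → advance +1; mR−mL=-80/289 → turn -1·90°
n=3: pose=(3,5,E); sL=10/113, sR=5/37; mL=1305/8362, mR=-175/8362; mL+mR=5/37 → advance +1; mR−mL=-20/113 → turn -1·90°
n=4: pose=(4,5,S); sL=8/65, sR=40/181; mL=2748/11765, mR=-148/11765; mL+mR=40/181 → advance +1; mR−mL=-16/65 → turn -1·90°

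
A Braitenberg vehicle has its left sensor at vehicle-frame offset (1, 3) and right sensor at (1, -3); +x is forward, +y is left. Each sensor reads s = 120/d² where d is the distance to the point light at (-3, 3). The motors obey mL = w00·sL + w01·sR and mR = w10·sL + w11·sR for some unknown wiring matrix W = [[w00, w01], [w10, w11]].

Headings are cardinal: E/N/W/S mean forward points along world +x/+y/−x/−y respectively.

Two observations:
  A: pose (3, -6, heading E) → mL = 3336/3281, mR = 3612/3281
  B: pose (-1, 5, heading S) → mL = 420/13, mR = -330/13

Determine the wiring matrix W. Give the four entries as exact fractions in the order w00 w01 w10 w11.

obs A: pose=(3,-6,E) → sL=24/17, sR=120/193, mL=3336/3281, mR=3612/3281
obs B: pose=(-1,5,S) → sL=60/13, sR=60, mL=420/13, mR=-330/13
sensor matrix S = [[24/17, 120/193], [60/13, 60]]; det S = 3490560/42653
solve [mL_A; mL_B] = S·[w00; w01] and [mR_A; mR_B] = S·[w10; w11]:
  w00 = 1/2, w01 = 1/2, w10 = 1, w11 = -1/2

1/2 1/2 1 -1/2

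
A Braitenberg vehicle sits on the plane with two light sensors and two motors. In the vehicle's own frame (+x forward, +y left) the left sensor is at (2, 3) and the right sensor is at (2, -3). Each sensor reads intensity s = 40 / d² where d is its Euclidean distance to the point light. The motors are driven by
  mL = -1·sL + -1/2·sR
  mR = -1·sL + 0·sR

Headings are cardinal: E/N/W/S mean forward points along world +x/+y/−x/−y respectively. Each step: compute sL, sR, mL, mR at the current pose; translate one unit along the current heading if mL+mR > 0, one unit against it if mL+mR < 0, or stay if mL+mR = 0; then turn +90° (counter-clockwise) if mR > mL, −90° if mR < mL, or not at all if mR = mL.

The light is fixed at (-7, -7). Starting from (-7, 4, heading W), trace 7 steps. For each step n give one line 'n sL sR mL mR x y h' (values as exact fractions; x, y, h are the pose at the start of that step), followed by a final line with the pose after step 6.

0 10/17 1/5 -117/170 -10/17 -7 4 W
1 40/97 8/17 -1068/1649 -40/97 -6 4 S
2 20/117 4/9 -46/117 -20/117 -6 5 E
3 8/41 8/41 -12/41 -8/41 -7 5 N
4 10/17 1/5 -117/170 -10/17 -7 4 W
5 40/97 8/17 -1068/1649 -40/97 -6 4 S
6 20/117 4/9 -46/117 -20/117 -6 5 E
final -7 5 N

n=0: pose=(-7,4,W); sL=10/17, sR=1/5; mL=-117/170, mR=-10/17; mL+mR=-217/170 → advance -1; mR−mL=1/10 → turn +1·90°
n=1: pose=(-6,4,S); sL=40/97, sR=8/17; mL=-1068/1649, mR=-40/97; mL+mR=-1748/1649 → advance -1; mR−mL=4/17 → turn +1·90°
n=2: pose=(-6,5,E); sL=20/117, sR=4/9; mL=-46/117, mR=-20/117; mL+mR=-22/39 → advance -1; mR−mL=2/9 → turn +1·90°
n=3: pose=(-7,5,N); sL=8/41, sR=8/41; mL=-12/41, mR=-8/41; mL+mR=-20/41 → advance -1; mR−mL=4/41 → turn +1·90°
n=4: pose=(-7,4,W); sL=10/17, sR=1/5; mL=-117/170, mR=-10/17; mL+mR=-217/170 → advance -1; mR−mL=1/10 → turn +1·90°
n=5: pose=(-6,4,S); sL=40/97, sR=8/17; mL=-1068/1649, mR=-40/97; mL+mR=-1748/1649 → advance -1; mR−mL=4/17 → turn +1·90°
n=6: pose=(-6,5,E); sL=20/117, sR=4/9; mL=-46/117, mR=-20/117; mL+mR=-22/39 → advance -1; mR−mL=2/9 → turn +1·90°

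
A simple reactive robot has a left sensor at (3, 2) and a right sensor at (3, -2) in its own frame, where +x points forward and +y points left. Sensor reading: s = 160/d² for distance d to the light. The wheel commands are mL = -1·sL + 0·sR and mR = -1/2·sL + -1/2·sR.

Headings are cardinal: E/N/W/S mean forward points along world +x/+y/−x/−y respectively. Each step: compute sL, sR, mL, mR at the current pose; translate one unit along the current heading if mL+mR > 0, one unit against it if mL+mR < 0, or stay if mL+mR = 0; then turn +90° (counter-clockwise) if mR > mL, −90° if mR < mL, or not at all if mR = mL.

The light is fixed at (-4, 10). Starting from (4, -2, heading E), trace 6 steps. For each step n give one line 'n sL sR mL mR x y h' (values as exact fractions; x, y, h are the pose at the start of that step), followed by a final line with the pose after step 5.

n=0: pose=(4,-2,E); sL=160/221, sR=160/317; mL=-160/221, mR=-43040/70057; mL+mR=-93760/70057 → advance -1; mR−mL=7680/70057 → turn +1·90°
n=1: pose=(3,-2,N); sL=80/53, sR=80/81; mL=-80/53, mR=-5360/4293; mL+mR=-11840/4293 → advance -1; mR−mL=1120/4293 → turn +1·90°
n=2: pose=(3,-3,W); sL=160/241, sR=160/137; mL=-160/241, mR=-30240/33017; mL+mR=-52160/33017 → advance -1; mR−mL=-8320/33017 → turn -1·90°
n=3: pose=(4,-3,N); sL=20/17, sR=4/5; mL=-20/17, mR=-84/85; mL+mR=-184/85 → advance -1; mR−mL=16/85 → turn +1·90°
n=4: pose=(4,-4,W); sL=160/281, sR=160/169; mL=-160/281, mR=-36000/47489; mL+mR=-63040/47489 → advance -1; mR−mL=-8960/47489 → turn -1·90°
n=5: pose=(5,-4,N); sL=16/17, sR=80/121; mL=-16/17, mR=-1648/2057; mL+mR=-3584/2057 → advance -1; mR−mL=288/2057 → turn +1·90°

0 160/221 160/317 -160/221 -43040/70057 4 -2 E
1 80/53 80/81 -80/53 -5360/4293 3 -2 N
2 160/241 160/137 -160/241 -30240/33017 3 -3 W
3 20/17 4/5 -20/17 -84/85 4 -3 N
4 160/281 160/169 -160/281 -36000/47489 4 -4 W
5 16/17 80/121 -16/17 -1648/2057 5 -4 N
final 5 -5 W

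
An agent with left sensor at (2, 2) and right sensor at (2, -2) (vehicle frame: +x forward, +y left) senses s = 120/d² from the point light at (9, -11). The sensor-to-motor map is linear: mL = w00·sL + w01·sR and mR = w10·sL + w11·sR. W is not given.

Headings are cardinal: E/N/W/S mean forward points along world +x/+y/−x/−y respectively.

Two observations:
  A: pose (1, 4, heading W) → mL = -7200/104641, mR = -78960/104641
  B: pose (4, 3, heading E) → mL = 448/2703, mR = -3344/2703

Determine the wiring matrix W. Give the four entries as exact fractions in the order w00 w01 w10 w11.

obs A: pose=(1,4,W) → sL=120/269, sR=120/389, mL=-7200/104641, mR=-78960/104641
obs B: pose=(4,3,E) → sL=24/53, sR=40/51, mL=448/2703, mR=-3344/2703
sensor matrix S = [[120/269, 120/389], [24/53, 40/51]]; det S = 19816960/94281541
solve [mL_A; mL_B] = S·[w00; w01] and [mR_A; mR_B] = S·[w10; w11]:
  w00 = -1/2, w01 = 1/2, w10 = -1, w11 = -1

-1/2 1/2 -1 -1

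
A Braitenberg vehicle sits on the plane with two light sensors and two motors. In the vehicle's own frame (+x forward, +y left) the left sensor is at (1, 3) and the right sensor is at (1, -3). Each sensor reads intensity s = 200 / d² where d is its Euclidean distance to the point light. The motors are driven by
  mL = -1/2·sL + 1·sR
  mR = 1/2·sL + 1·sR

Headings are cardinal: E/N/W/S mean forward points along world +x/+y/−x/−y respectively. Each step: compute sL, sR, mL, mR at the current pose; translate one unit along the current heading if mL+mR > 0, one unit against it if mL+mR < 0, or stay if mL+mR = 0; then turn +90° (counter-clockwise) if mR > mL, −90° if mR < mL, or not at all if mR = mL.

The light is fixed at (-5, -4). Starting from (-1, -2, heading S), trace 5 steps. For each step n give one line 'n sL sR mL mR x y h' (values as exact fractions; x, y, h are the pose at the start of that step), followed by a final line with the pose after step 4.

n=0: pose=(-1,-2,S); sL=4, sR=100; mL=98, mR=102; mL+mR=200 → advance +1; mR−mL=4 → turn +1·90°
n=1: pose=(-1,-3,E); sL=200/41, sR=200/29; mL=5300/1189, mR=11100/1189; mL+mR=400/29 → advance +1; mR−mL=200/41 → turn +1·90°
n=2: pose=(0,-3,N); sL=25, sR=50/17; mL=-325/34, mR=525/34; mL+mR=100/17 → advance +1; mR−mL=25 → turn +1·90°
n=3: pose=(0,-2,W); sL=200/17, sR=200/41; mL=-700/697, mR=7500/697; mL+mR=400/41 → advance +1; mR−mL=200/17 → turn +1·90°
n=4: pose=(-1,-2,S); sL=4, sR=100; mL=98, mR=102; mL+mR=200 → advance +1; mR−mL=4 → turn +1·90°

0 4 100 98 102 -1 -2 S
1 200/41 200/29 5300/1189 11100/1189 -1 -3 E
2 25 50/17 -325/34 525/34 0 -3 N
3 200/17 200/41 -700/697 7500/697 0 -2 W
4 4 100 98 102 -1 -2 S
final -1 -3 E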